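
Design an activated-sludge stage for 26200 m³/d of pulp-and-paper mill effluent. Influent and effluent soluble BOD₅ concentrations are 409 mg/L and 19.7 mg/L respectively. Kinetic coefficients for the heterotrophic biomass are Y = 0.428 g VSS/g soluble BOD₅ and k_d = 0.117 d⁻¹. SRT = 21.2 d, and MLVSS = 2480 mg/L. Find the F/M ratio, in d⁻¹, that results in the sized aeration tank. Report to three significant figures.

From the SRT design equation V = Y Q (S₀−S) θ_c / [X (1 + k_d θ_c)] = 0.428 × 26200 × (409 − 19.7) × 21.2 / [2480 × (1 + 0.117 × 21.2)] = 9.25×10^7 / 8631 = 10722 m³.
Food-to-microorganism ratio F/M = Q S₀ / (V X) = 26200 × 409 / (10722 × 2480) = 0.4030 d⁻¹.

F/M ≈ 0.403 d⁻¹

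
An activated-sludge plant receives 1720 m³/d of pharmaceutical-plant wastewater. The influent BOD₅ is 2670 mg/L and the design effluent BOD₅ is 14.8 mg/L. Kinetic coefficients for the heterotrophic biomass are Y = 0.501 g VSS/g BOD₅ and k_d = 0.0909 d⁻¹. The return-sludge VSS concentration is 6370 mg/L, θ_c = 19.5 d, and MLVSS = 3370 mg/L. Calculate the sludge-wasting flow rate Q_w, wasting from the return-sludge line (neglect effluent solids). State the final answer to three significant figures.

Q_w ≈ 130 m³/d

From the SRT design equation V = Y Q (S₀−S) θ_c / [X (1 + k_d θ_c)] = 0.501 × 1720 × (2670 − 14.8) × 19.5 / [3370 × (1 + 0.0909 × 19.5)] = 4.46×10^7 / 9343 = 4775 m³.
Wasting from the return line (neglecting effluent solids): Q_w = V·X / (θ_c·X_r) = 4775 × 3370 / (19.5 × 6370) = 129.6 m³/d.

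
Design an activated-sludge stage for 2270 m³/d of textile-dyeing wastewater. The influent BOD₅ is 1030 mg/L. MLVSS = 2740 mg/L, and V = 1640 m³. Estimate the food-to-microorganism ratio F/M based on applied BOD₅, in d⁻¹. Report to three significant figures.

F/M = applied load / biomass = Q·S₀/(V·X) = 2270 × 1030 / (1640 × 2740) = 0.5203 d⁻¹.

F/M ≈ 0.520 d⁻¹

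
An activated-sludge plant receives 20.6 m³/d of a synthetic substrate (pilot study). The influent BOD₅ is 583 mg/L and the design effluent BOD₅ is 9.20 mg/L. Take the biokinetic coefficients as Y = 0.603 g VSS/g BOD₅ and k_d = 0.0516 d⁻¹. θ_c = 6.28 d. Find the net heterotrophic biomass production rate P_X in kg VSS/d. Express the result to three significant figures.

Correct the yield for decay: Y_obs = Y/(1 + k_d θ_c) = 0.603 / (1 + 0.0516 × 6.28) = 0.603 / 1.324 = 0.4554.
ΔS = 583 − 9.20 = 573.8 mg/L, so the substrate removal rate is 20.6 × 573.8/1000 = 11.82 kg BOD₅/d.
Biomass produced: P_X = Y_obs·Q·ΔS = 0.4554 × 11.82 ≈ 5.383 kg VSS/d.

P_X ≈ 5.38 kg VSS/d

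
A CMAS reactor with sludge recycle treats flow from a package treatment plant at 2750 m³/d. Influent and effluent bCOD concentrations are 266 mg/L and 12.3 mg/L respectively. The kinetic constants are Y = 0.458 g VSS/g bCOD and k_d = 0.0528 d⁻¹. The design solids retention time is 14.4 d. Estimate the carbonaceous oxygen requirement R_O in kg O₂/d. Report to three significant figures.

R_O ≈ 440 kg O₂/d

Observed yield with endogenous decay: Y_obs = Y / (1 + k_d·θ_c) = 0.458 / (1 + 0.0528 × 14.4) = 0.458 / 1.760 = 0.2602 g VSS/g bCOD.
Substrate removed = Q·(S₀ − S) = 2750 m³/d × (266 − 12.3) g/m³ = 6.98×10^5 g/d = 697.7 kg/d.
Biomass synthesised: P_X = Y_obs × 697.7 = 181.5 kg VSS/d.
R_O = Q·(S₀ − S) − 1.42·P_X = 697.7 − 1.42 × 181.5 = 439.9 kg O₂/d.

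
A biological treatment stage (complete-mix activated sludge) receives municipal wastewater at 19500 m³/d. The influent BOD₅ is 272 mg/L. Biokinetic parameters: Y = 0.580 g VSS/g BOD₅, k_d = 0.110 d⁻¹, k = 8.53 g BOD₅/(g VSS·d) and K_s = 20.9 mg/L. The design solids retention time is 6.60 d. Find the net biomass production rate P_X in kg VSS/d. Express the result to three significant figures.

From the Monod/SRT balance for a CMAS, S = K_s·(1+k_d θ_c)/[θ_c·(Y k − k_d) − 1] = 20.9 × (1 + 0.110 × 6.60) / [6.60 × (0.580 × 8.53 − 0.110) − 1] = 36.07 / 30.93 = 1.166 mg/L.
Observed yield with endogenous decay: Y_obs = Y / (1 + k_d·θ_c) = 0.580 / (1 + 0.110 × 6.60) = 0.580 / 1.726 = 0.3360 g VSS/g BOD₅.
ΔS = 272 − 1.17 = 270.8 mg/L, so the substrate removal rate is 19500 × 270.8/1000 = 5281 kg BOD₅/d.
Net biomass production P_X = Y_obs × Q·(S₀ − S) = 0.3360 × 5281 = 1775 kg VSS/d.

P_X ≈ 1770 kg VSS/d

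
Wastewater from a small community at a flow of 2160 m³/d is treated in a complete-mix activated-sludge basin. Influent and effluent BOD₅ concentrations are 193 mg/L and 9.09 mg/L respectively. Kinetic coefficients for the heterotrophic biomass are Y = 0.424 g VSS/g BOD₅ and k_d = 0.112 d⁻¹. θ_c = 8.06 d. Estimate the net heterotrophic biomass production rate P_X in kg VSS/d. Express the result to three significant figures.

P_X ≈ 88.5 kg VSS/d

Y_obs = Y / (1 + k_d θ_c) = 0.424 / (1 + 0.112 × 8.06) = 0.424 / 1.903 = 0.2228.
Q·(S₀ − S) = 2160 × (193 − 9.09) × 10⁻³ = 397.2 kg/d removed.
So the net sludge growth is P_X = 0.2228 × 397.2 = 88.52 kg VSS/d.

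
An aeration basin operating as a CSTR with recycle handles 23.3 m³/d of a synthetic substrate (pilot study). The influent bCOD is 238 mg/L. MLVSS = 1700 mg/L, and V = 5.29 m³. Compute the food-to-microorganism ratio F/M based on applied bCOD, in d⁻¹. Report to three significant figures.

Food-to-microorganism ratio F/M = Q S₀ / (V X) = 23.3 × 238 / (5.290 × 1700) = 0.6166 d⁻¹.

F/M ≈ 0.617 d⁻¹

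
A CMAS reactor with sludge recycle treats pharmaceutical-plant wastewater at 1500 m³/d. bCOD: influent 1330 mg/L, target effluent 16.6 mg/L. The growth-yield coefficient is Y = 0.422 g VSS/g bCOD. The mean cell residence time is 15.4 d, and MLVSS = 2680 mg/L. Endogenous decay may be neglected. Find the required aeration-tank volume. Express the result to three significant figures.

Biomass mass balance (decay neglected): V·X = Y·Q·(S₀ − S)·θ_c, so V = 0.422 × 1500 × (1330 − 16.6) × 15.4 / 2680 = 4777 m³.

V ≈ 4780 m³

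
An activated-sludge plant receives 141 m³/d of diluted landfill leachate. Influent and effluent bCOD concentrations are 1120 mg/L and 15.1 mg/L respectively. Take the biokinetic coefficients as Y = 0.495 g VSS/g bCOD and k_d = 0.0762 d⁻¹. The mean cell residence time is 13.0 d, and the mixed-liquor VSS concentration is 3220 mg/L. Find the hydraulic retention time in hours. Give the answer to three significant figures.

τ ≈ 26.6 h

From the SRT design equation V = Y Q (S₀−S) θ_c / [X (1 + k_d θ_c)] = 0.495 × 141 × (1120 − 15.1) × 13.0 / [3220 × (1 + 0.0762 × 13.0)] = 1×10^6 / 6410 = 156.4 m³.
τ = V/Q = 156.4/141 = 1.109 d, or 26.62 h.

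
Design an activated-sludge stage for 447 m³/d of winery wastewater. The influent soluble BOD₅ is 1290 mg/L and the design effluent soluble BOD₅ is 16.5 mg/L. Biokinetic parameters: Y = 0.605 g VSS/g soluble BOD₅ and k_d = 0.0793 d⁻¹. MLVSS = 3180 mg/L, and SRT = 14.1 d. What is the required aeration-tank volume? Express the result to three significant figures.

V ≈ 721 m³

Rearranging the biomass balance for a CMAS with decay, V = Y·Q·ΔS·θ_c / [X·(1+k_d θ_c)] = 0.605 × 447 × (1290 − 16.5) × 14.1 / [3180 × (1 + 0.0793 × 14.1)] = 4.86×10^6 / 6736 = 720.9 m³.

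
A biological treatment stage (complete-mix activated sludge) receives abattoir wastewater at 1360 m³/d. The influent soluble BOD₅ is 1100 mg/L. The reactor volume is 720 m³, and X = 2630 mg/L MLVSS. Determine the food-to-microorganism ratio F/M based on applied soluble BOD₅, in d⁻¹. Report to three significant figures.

F/M ≈ 0.790 d⁻¹

Food-to-microorganism ratio F/M = Q S₀ / (V X) = 1360 × 1100 / (720.0 × 2630) = 0.7900 d⁻¹.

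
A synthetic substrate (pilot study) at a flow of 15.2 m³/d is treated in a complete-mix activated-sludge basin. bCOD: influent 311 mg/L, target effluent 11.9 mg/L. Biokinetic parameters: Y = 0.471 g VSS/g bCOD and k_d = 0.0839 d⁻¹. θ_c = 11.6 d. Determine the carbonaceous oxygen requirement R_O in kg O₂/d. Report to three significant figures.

R_O ≈ 3.01 kg O₂/d

Observed yield with endogenous decay: Y_obs = Y / (1 + k_d·θ_c) = 0.471 / (1 + 0.0839 × 11.6) = 0.471 / 1.973 = 0.2387 g VSS/g bCOD.
ΔS = 311 − 11.9 = 299.1 mg/L, so the substrate removal rate is 15.2 × 299.1/1000 = 4.546 kg bCOD/d.
P_X = Y_obs·Q·(S₀ − S) = 0.2387 × 4.546 = 1.085 kg VSS/d.
R_O = Q·(S₀ − S) − 1.42·P_X = 4.546 − 1.42 × 1.085 = 3.005 kg O₂/d.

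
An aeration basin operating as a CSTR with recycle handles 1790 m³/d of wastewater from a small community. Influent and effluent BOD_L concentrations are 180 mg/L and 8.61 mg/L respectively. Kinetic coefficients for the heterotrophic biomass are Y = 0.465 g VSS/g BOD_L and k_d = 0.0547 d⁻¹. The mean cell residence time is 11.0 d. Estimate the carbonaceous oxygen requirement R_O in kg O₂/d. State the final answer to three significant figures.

Y_obs = Y / (1 + k_d θ_c) = 0.465 / (1 + 0.0547 × 11.0) = 0.465 / 1.602 = 0.2903.
Q·(S₀ − S) = 1790 × (180 − 8.61) × 10⁻³ = 306.8 kg/d removed.
P_X = Y_obs·Q·(S₀ − S) = 0.2903 × 306.8 = 89.07 kg VSS/d.
R_O = Q·ΔS − 1.42 P_X = 306.8 − 126.5 = 180.3 kg O₂/d.

R_O ≈ 180 kg O₂/d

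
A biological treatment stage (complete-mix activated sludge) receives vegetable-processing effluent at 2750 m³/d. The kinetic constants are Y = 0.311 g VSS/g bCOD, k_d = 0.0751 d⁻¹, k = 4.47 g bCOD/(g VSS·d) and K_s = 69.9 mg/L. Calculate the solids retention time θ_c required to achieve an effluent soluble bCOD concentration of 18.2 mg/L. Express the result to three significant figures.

Specific growth rate at S = 18.2 mg/L: μ = YkS/(K_s+S) = 0.311·4.47·18.2/(69.9+18.2) = 0.2872 d⁻¹.
Then 1/θ_c = μ − k_d = 0.2872 − 0.0751 = 0.2121 d⁻¹, giving θ_c = 4.715 d.

θ_c ≈ 4.72 d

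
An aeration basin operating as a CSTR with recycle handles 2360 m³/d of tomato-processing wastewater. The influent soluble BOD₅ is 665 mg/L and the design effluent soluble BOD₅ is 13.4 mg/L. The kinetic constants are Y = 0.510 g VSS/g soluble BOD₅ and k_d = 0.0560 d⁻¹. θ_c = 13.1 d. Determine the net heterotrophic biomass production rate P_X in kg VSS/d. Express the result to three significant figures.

Observed yield with endogenous decay: Y_obs = Y / (1 + k_d·θ_c) = 0.510 / (1 + 0.0560 × 13.1) = 0.510 / 1.734 = 0.2942 g VSS/g soluble BOD₅.
Q·(S₀ − S) = 2360 × (665 − 13.4) × 10⁻³ = 1538 kg/d removed.
Biomass produced: P_X = Y_obs·Q·ΔS = 0.2942 × 1538 ≈ 452.4 kg VSS/d.

P_X ≈ 452 kg VSS/d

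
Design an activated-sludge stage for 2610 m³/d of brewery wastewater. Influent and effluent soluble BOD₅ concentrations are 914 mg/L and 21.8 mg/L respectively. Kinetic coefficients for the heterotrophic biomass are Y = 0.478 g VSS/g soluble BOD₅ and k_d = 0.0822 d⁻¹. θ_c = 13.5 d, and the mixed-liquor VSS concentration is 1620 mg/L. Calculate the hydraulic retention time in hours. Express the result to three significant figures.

Steady-state biomass mass balance: V·X·(1 + k_d·θ_c) = Y·Q·(S₀ − S)·θ_c, so V = 0.478 × 2610 × (914 − 21.8) × 13.5 / [1620 × (1 + 0.0822 × 13.5)] = 1.5×10^7 / 3418 = 4397 m³.
HRT = V/Q = 4397 m³ / 2610 m³·d⁻¹ = 1.685 d × 24 = 40.43 h.

τ ≈ 40.4 h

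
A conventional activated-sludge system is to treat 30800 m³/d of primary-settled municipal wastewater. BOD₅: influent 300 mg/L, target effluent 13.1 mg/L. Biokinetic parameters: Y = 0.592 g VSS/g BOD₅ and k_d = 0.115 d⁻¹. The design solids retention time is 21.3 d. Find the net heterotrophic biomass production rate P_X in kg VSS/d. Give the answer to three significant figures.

P_X ≈ 1520 kg VSS/d

Correct the yield for decay: Y_obs = Y/(1 + k_d θ_c) = 0.592 / (1 + 0.115 × 21.3) = 0.592 / 3.450 = 0.1716.
Substrate removed = Q·(S₀ − S) = 30800 m³/d × (300 − 13.1) g/m³ = 8.84×10^6 g/d = 8837 kg/d.
Biomass produced: P_X = Y_obs·Q·ΔS = 0.1716 × 8837 ≈ 1517 kg VSS/d.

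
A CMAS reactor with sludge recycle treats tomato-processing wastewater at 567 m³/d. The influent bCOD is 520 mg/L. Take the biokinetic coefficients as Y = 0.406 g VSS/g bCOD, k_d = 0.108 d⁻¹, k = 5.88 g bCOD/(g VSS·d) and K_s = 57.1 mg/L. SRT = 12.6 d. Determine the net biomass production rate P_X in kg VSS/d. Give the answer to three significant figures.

P_X ≈ 50.2 kg VSS/d

For a completely mixed reactor with recycle the Lawrence–McCarty relation gives S = K_s·(1 + k_d·θ_c) / [θ_c·(Y·k − k_d) − 1] = 57.1 × (1 + 0.108 × 12.6) / [12.6 × (0.406 × 5.88 − 0.108) − 1] = 134.8 / 27.72 = 4.863 mg/L.
Y_obs = Y / (1 + k_d θ_c) = 0.406 / (1 + 0.108 × 12.6) = 0.406 / 2.361 = 0.1720.
Mass of bCOD removed per day: Q(S₀ − S) = 567 × 515.1 g/m³ = 292.1 kg/d.
So the net sludge growth is P_X = 0.1720 × 292.1 = 50.23 kg VSS/d.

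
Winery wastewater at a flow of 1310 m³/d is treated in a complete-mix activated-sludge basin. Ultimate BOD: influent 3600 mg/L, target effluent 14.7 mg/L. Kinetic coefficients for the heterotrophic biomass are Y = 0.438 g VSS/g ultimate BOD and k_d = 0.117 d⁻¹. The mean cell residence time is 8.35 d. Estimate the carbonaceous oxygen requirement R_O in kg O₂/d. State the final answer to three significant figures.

Observed yield with endogenous decay: Y_obs = Y / (1 + k_d·θ_c) = 0.438 / (1 + 0.117 × 8.35) = 0.438 / 1.977 = 0.2216 g VSS/g ultimate BOD.
ΔS = 3600 − 14.7 = 3585 mg/L, so the substrate removal rate is 1310 × 3585/1000 = 4697 kg ultimate BOD/d.
P_X = Y_obs·Q·(S₀ − S) = 0.2216 × 4697 = 1041 kg VSS/d.
Carbonaceous O₂ demand = substrate oxidised − cell-mass equivalent = 4697 − 1.42 × 1041 = 3219 kg O₂/d.

R_O ≈ 3220 kg O₂/d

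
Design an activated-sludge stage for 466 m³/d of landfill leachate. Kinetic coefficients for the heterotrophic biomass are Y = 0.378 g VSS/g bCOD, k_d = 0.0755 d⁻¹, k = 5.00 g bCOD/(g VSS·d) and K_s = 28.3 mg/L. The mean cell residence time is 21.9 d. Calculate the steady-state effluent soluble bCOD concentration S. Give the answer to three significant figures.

Effluent substrate depends only on kinetics and SRT: S = K_s(1 + k_d θ_c) / [θ_c(Yk − k_d) − 1] = 28.3 × (1 + 0.0755 × 21.9) / [21.9 × (0.378 × 5.00 − 0.0755) − 1] = 75.09 / 38.74 = 1.938 mg/L.

S ≈ 1.94 mg/L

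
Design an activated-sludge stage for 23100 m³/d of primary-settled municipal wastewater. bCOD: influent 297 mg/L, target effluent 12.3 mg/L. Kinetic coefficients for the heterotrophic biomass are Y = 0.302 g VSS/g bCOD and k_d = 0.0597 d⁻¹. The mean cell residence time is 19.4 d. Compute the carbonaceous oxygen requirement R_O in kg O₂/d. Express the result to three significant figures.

R_O ≈ 5270 kg O₂/d

Observed yield with endogenous decay: Y_obs = Y / (1 + k_d·θ_c) = 0.302 / (1 + 0.0597 × 19.4) = 0.302 / 2.158 = 0.1399 g VSS/g bCOD.
Q·(S₀ − S) = 23100 × (297 − 12.3) × 10⁻³ = 6577 kg/d removed.
Biomass synthesised: P_X = Y_obs × 6577 = 920.3 kg VSS/d.
Carbonaceous O₂ demand = substrate oxidised − cell-mass equivalent = 6577 − 1.42 × 920.3 = 5270 kg O₂/d.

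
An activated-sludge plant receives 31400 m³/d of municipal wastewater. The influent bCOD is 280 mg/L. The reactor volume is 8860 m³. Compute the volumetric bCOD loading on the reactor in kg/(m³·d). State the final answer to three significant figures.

L_v ≈ 0.992 kg bCOD/(m³·d)

Volumetric loading L_v = Q·S₀ / V = 31400 × 280 g/m³ / 8860 m³ = 992.3 g/(m³·d) = 0.9923 kg bCOD/(m³·d).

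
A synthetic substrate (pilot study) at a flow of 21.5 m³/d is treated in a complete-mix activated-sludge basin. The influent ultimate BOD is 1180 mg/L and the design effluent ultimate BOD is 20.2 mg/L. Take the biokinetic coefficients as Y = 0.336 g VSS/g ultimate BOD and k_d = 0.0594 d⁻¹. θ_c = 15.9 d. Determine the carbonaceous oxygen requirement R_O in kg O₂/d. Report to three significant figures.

R_O ≈ 18.8 kg O₂/d

Correct the yield for decay: Y_obs = Y/(1 + k_d θ_c) = 0.336 / (1 + 0.0594 × 15.9) = 0.336 / 1.944 = 0.1728.
Substrate removed = Q·(S₀ − S) = 21.5 m³/d × (1180 − 20.2) g/m³ = 2.49×10^4 g/d = 24.94 kg/d.
Biomass synthesised: P_X = Y_obs × 24.94 = 4.309 kg VSS/d.
R_O = Q·(S₀ − S) − 1.42·P_X = 24.94 − 1.42 × 4.309 = 18.82 kg O₂/d.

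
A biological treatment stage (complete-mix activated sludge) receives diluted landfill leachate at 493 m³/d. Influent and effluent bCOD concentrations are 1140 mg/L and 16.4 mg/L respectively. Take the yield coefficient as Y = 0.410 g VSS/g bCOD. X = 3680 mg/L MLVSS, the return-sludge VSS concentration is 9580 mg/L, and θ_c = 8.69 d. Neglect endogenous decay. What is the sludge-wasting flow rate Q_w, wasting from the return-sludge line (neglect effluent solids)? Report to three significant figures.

V·X = Y·Q·ΔS·θ_c gives V = 0.410 × 493 × (1140 − 16.4) × 8.69 / 3680 = 536.3 m³.
Q_w = (V·X)/(θ_c X_r) = 536.3 × 3680 / (8.69 × 9580) = 23.71 m³/d.

Q_w ≈ 23.7 m³/d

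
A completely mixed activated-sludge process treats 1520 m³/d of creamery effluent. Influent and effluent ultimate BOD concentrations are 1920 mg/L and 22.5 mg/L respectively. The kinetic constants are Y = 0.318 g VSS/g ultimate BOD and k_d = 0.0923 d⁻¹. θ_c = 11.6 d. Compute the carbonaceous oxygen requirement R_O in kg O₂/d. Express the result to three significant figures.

R_O ≈ 2260 kg O₂/d

Observed yield with endogenous decay: Y_obs = Y / (1 + k_d·θ_c) = 0.318 / (1 + 0.0923 × 11.6) = 0.318 / 2.071 = 0.1536 g VSS/g ultimate BOD.
ΔS = 1920 − 22.5 = 1898 mg/L, so the substrate removal rate is 1520 × 1898/1000 = 2884 kg ultimate BOD/d.
P_X = Y_obs·Q·(S₀ − S) = 0.1536 × 2884 = 442.9 kg VSS/d.
R_O = Q·ΔS − 1.42 P_X = 2884 − 629.0 = 2255 kg O₂/d.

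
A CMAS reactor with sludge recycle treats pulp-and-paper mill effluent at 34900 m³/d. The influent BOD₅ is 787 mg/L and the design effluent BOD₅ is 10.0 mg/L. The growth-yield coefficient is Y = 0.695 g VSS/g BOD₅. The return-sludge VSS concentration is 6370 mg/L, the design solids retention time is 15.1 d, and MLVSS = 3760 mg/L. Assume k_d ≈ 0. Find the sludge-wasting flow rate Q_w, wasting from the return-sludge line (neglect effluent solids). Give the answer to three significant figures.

With k_d = 0 the design equation reduces to V = Y Q (S₀−S) θ_c / X = 0.695 × 34900 × (787 − 10.0) × 15.1 / 3760 = 75687 m³.
Q_w = (V·X)/(θ_c X_r) = 75687 × 3760 / (15.1 × 6370) = 2959 m³/d.

Q_w ≈ 2960 m³/d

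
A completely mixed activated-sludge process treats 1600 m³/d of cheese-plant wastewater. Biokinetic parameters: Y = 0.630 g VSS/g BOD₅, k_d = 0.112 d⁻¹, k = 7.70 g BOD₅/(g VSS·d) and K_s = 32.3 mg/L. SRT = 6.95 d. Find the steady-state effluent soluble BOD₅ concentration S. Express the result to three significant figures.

S ≈ 1.80 mg/L

From the Monod/SRT balance for a CMAS, S = K_s·(1+k_d θ_c)/[θ_c·(Y k − k_d) − 1] = 32.3 × (1 + 0.112 × 6.95) / [6.95 × (0.630 × 7.70 − 0.112) − 1] = 57.44 / 31.94 = 1.799 mg/L.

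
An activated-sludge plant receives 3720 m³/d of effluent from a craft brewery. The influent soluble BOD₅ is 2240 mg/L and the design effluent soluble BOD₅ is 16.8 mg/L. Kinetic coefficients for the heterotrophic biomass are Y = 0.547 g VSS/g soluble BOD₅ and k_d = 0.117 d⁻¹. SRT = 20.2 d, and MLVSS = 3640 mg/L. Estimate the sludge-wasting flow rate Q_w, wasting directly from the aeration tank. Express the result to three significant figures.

Q_w ≈ 370 m³/d

From the SRT design equation V = Y Q (S₀−S) θ_c / [X (1 + k_d θ_c)] = 0.547 × 3720 × (2240 − 16.8) × 20.2 / [3640 × (1 + 0.117 × 20.2)] = 9.14×10^7 / 12243 = 7464 m³.
With mixed-liquor wasting, θ_c = V/Q_w, so Q_w = V/θ_c = 7464/20.2 = 369.5 m³/d.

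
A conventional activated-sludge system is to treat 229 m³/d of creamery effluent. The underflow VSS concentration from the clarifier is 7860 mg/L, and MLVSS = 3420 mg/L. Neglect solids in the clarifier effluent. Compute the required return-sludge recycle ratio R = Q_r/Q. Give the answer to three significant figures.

R ≈ 0.770

Mass balance around the secondary clarifier (neglecting effluent solids): R = X / (X_r − X) = 3420 / (7860 − 3420) = 0.7703.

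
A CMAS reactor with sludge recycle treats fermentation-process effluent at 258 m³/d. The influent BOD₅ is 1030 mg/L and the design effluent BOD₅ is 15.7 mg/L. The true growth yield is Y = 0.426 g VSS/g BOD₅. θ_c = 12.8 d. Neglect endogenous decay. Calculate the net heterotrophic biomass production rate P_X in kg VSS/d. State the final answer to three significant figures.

P_X ≈ 111 kg VSS/d

No decay correction is needed, so Y_obs = Y = 0.426.
ΔS = 1030 − 15.7 = 1014 mg/L, so the substrate removal rate is 258 × 1014/1000 = 261.7 kg BOD₅/d.
Net biomass production P_X = Y_obs × Q·(S₀ − S) = 0.4260 × 261.7 = 111.5 kg VSS/d.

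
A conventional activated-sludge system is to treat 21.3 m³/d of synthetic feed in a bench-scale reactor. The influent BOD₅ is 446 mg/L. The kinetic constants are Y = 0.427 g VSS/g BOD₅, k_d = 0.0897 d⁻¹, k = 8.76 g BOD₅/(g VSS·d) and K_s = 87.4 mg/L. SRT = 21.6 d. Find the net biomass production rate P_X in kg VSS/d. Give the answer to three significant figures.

P_X ≈ 1.37 kg VSS/d

For a completely mixed reactor with recycle the Lawrence–McCarty relation gives S = K_s·(1 + k_d·θ_c) / [θ_c·(Y·k − k_d) − 1] = 87.4 × (1 + 0.0897 × 21.6) / [21.6 × (0.427 × 8.76 − 0.0897) − 1] = 256.7 / 77.86 = 3.298 mg/L.
Correct the yield for decay: Y_obs = Y/(1 + k_d θ_c) = 0.427 / (1 + 0.0897 × 21.6) = 0.427 / 2.938 = 0.1454.
Q·(S₀ − S) = 21.3 × (446 − 3.30) × 10⁻³ = 9.430 kg/d removed.
P_X = Y_obs · Q(S₀ − S) = 0.1454 × 9.430 = 1.371 kg VSS/d.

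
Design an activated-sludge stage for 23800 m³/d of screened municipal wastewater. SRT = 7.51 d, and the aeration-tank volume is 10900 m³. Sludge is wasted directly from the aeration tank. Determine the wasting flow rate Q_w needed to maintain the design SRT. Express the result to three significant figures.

For wasting at MLVSS concentration, Q_w = V/θ_c = 10900/7.51 = 1451 m³/d.

Q_w ≈ 1450 m³/d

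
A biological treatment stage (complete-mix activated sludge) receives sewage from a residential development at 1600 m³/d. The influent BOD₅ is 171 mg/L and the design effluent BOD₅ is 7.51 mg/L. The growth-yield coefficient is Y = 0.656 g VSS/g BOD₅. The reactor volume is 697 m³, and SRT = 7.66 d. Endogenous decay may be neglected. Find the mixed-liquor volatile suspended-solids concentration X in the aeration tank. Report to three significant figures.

Without decay, X = Y Q (S₀−S) θ_c / V = 0.656 × 1600 × (171 − 7.51) × 7.66 / 697 = 1886 mg/L.

X ≈ 1890 mg/L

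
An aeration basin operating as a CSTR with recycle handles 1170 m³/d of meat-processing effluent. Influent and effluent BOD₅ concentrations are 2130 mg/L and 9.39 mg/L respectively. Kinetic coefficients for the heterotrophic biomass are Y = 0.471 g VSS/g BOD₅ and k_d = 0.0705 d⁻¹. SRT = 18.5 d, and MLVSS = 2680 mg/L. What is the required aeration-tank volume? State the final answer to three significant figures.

From the SRT design equation V = Y Q (S₀−S) θ_c / [X (1 + k_d θ_c)] = 0.471 × 1170 × (2130 − 9.39) × 18.5 / [2680 × (1 + 0.0705 × 18.5)] = 2.16×10^7 / 6175 = 3501 m³.

V ≈ 3500 m³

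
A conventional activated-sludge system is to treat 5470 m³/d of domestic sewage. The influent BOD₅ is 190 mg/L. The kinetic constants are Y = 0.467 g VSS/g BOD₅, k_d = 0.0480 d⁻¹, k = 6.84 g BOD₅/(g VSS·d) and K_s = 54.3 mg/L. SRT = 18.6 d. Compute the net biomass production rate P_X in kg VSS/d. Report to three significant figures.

Effluent substrate depends only on kinetics and SRT: S = K_s(1 + k_d θ_c) / [θ_c(Yk − k_d) − 1] = 54.3 × (1 + 0.0480 × 18.6) / [18.6 × (0.467 × 6.84 − 0.0480) − 1] = 102.8 / 57.52 = 1.787 mg/L.
The observed yield is Y_obs = Y/(1 + k_d·θ_c) = 0.467 / (1 + 0.0480 × 18.6) = 0.467 / 1.893 = 0.2467 g VSS per g BOD₅ removed.
Substrate removed = Q·(S₀ − S) = 5470 m³/d × (190 − 1.79) g/m³ = 1.03×10^6 g/d = 1030 kg/d.
Net biomass production P_X = Y_obs × Q·(S₀ − S) = 0.2467 × 1030 = 254.0 kg VSS/d.

P_X ≈ 254 kg VSS/d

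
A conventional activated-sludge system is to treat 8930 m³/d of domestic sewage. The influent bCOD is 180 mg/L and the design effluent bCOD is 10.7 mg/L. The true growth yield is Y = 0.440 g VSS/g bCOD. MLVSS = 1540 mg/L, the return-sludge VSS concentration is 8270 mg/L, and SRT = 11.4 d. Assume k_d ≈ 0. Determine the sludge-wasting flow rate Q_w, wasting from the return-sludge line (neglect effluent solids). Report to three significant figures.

Q_w ≈ 80.4 m³/d

V·X = Y·Q·ΔS·θ_c gives V = 0.440 × 8930 × (180 − 10.7) × 11.4 / 1540 = 4924 m³.
Wasting from the return line (neglecting effluent solids): Q_w = V·X / (θ_c·X_r) = 4924 × 1540 / (11.4 × 8270) = 80.44 m³/d.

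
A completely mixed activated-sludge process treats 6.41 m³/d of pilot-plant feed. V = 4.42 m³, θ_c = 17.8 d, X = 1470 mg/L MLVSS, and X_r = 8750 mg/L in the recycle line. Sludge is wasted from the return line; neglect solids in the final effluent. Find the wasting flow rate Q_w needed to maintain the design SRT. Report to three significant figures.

θ_c = V·X/(Q_w·X_r) when wasting from the recycle, so Q_w = V·X/(θ_c·X_r) = 4.420 × 1470 / (17.8 × 8750) = 0.04172 m³/d.

Q_w ≈ 0.0417 m³/d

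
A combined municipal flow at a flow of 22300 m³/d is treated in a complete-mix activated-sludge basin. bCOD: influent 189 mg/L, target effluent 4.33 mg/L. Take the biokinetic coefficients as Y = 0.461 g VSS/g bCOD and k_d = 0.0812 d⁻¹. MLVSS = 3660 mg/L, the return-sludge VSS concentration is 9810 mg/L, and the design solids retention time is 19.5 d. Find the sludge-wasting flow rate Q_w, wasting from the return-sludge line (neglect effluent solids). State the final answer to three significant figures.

Q_w ≈ 74.9 m³/d

From the SRT design equation V = Y Q (S₀−S) θ_c / [X (1 + k_d θ_c)] = 0.461 × 22300 × (189 − 4.33) × 19.5 / [3660 × (1 + 0.0812 × 19.5)] = 3.7×10^7 / 9455 = 3915 m³.
Wasting from the return line (neglecting effluent solids): Q_w = V·X / (θ_c·X_r) = 3915 × 3660 / (19.5 × 9810) = 74.91 m³/d.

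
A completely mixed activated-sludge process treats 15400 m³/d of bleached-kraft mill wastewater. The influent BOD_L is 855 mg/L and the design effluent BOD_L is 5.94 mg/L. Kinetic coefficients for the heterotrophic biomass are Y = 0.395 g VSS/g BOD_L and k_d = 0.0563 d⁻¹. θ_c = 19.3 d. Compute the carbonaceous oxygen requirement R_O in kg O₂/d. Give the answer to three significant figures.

R_O ≈ 9560 kg O₂/d

Observed yield with endogenous decay: Y_obs = Y / (1 + k_d·θ_c) = 0.395 / (1 + 0.0563 × 19.3) = 0.395 / 2.087 = 0.1893 g VSS/g BOD_L.
Substrate removed = Q·(S₀ − S) = 15400 m³/d × (855 − 5.94) g/m³ = 1.31×10^7 g/d = 13076 kg/d.
Net sludge production P_X = 0.1893 × 13076 = 2475 kg VSS/d.
R_O = Q·ΔS − 1.42 P_X = 13076 − 3515 = 9561 kg O₂/d.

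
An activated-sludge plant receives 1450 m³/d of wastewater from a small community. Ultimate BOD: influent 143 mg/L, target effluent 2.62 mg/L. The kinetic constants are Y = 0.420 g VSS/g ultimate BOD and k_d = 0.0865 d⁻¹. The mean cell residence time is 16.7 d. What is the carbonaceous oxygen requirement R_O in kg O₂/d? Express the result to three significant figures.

R_O ≈ 154 kg O₂/d

Observed yield with endogenous decay: Y_obs = Y / (1 + k_d·θ_c) = 0.420 / (1 + 0.0865 × 16.7) = 0.420 / 2.445 = 0.1718 g VSS/g ultimate BOD.
Mass of ultimate BOD removed per day: Q(S₀ − S) = 1450 × 140.4 g/m³ = 203.6 kg/d.
P_X = Y_obs·Q·(S₀ − S) = 0.1718 × 203.6 = 34.97 kg VSS/d.
R_O = Q·(S₀ − S) − 1.42·P_X = 203.6 − 1.42 × 34.97 = 153.9 kg O₂/d.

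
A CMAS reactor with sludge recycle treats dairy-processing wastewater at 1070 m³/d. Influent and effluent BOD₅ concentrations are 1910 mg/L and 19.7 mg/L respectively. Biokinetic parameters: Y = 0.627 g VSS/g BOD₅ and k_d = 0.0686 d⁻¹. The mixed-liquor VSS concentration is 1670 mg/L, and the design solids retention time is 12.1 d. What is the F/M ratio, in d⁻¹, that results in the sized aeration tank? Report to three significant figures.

Steady-state biomass mass balance: V·X·(1 + k_d·θ_c) = Y·Q·(S₀ − S)·θ_c, so V = 0.627 × 1070 × (1910 − 19.7) × 12.1 / [1670 × (1 + 0.0686 × 12.1)] = 1.53×10^7 / 3056 = 5021 m³.
F/M = applied load / biomass = Q·S₀/(V·X) = 1070 × 1910 / (5021 × 1670) = 0.2437 d⁻¹.

F/M ≈ 0.244 d⁻¹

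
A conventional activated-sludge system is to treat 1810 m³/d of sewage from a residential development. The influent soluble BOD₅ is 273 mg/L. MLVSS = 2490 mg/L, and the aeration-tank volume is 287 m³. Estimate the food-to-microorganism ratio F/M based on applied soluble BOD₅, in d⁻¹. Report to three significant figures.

F/M ≈ 0.691 d⁻¹

Food-to-microorganism ratio F/M = Q S₀ / (V X) = 1810 × 273 / (287.0 × 2490) = 0.6914 d⁻¹.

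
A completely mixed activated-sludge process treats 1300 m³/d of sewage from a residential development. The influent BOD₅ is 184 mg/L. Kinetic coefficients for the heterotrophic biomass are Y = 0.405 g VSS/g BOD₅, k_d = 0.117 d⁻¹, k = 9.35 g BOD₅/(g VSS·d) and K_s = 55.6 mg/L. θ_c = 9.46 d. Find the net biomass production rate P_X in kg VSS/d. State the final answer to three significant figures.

P_X ≈ 45.1 kg VSS/d

For a completely mixed reactor with recycle the Lawrence–McCarty relation gives S = K_s·(1 + k_d·θ_c) / [θ_c·(Y·k − k_d) − 1] = 55.6 × (1 + 0.117 × 9.46) / [9.46 × (0.405 × 9.35 − 0.117) − 1] = 117.1 / 33.72 = 3.474 mg/L.
The observed yield is Y_obs = Y/(1 + k_d·θ_c) = 0.405 / (1 + 0.117 × 9.46) = 0.405 / 2.107 = 0.1922 g VSS per g BOD₅ removed.
Mass of BOD₅ removed per day: Q(S₀ − S) = 1300 × 180.5 g/m³ = 234.7 kg/d.
So the net sludge growth is P_X = 0.1922 × 234.7 = 45.11 kg VSS/d.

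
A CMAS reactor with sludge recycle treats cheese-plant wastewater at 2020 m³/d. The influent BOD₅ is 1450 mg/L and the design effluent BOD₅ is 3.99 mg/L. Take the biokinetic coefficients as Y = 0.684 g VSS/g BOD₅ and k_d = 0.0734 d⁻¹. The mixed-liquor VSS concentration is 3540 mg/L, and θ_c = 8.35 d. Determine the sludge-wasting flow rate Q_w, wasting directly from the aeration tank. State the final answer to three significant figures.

Q_w ≈ 350 m³/d

Steady-state biomass mass balance: V·X·(1 + k_d·θ_c) = Y·Q·(S₀ − S)·θ_c, so V = 0.684 × 2020 × (1450 − 3.99) × 8.35 / [3540 × (1 + 0.0734 × 8.35)] = 1.67×10^7 / 5710 = 2922 m³.
Wasting from the aeration tank: Q_w = V / θ_c = 2922 / 8.35 = 349.9 m³/d.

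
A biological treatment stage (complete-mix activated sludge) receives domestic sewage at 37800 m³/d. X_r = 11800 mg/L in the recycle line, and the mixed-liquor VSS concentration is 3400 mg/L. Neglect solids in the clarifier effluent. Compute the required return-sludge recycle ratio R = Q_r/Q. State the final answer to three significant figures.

R ≈ 0.405

Solids balance on the clarifier gives (1+R)X = R·X_r, so R = X/(X_r − X) = 3400 / (11800 − 3400) = 0.4048.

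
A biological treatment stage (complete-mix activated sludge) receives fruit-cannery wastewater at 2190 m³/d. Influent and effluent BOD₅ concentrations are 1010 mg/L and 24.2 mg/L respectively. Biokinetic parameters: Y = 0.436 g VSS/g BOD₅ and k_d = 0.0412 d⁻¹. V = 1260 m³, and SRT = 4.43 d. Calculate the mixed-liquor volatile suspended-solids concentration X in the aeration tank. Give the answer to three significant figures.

X ≈ 2800 mg/L

From V·X·(1 + k_d·θ_c) = Y·Q·(S₀ − S)·θ_c: X = 0.436 × 2190 × (1010 − 24.2) × 4.43 / [1260 × (1 + 0.0412 × 4.43)] = 2799 mg/L.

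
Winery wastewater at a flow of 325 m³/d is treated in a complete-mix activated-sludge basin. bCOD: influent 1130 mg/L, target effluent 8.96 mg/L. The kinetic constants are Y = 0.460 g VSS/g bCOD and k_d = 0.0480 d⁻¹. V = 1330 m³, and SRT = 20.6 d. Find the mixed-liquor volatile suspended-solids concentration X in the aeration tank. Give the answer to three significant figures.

X ≈ 1310 mg/L

Solving the biomass balance for X: X = Y Q (S₀−S) θ_c / [V (1+k_d θ_c)] = 0.460 × 325 × (1130 − 8.96) × 20.6 / [1330 × (1 + 0.0480 × 20.6)] = 1305 mg/L.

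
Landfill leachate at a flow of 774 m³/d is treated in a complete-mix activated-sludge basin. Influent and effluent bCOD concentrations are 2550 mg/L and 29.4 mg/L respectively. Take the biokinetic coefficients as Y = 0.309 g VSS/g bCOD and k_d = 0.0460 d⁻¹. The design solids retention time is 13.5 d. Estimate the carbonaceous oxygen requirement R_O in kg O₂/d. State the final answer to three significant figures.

Correct the yield for decay: Y_obs = Y/(1 + k_d θ_c) = 0.309 / (1 + 0.0460 × 13.5) = 0.309 / 1.621 = 0.1906.
Substrate removed = Q·(S₀ − S) = 774 m³/d × (2550 − 29.4) g/m³ = 1.95×10^6 g/d = 1951 kg/d.
Net sludge production P_X = 0.1906 × 1951 = 371.9 kg VSS/d.
Carbonaceous O₂ demand = substrate oxidised − cell-mass equivalent = 1951 − 1.42 × 371.9 = 1423 kg O₂/d.

R_O ≈ 1420 kg O₂/d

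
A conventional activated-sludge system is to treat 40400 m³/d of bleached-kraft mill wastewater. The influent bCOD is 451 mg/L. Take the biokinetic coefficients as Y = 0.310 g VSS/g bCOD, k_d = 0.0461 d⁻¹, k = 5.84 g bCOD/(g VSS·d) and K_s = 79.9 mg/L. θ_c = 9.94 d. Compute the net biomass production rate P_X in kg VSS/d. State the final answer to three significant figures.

P_X ≈ 3810 kg VSS/d

For a completely mixed reactor with recycle the Lawrence–McCarty relation gives S = K_s·(1 + k_d·θ_c) / [θ_c·(Y·k − k_d) − 1] = 79.9 × (1 + 0.0461 × 9.94) / [9.94 × (0.310 × 5.84 − 0.0461) − 1] = 116.5 / 16.54 = 7.046 mg/L.
The observed yield is Y_obs = Y/(1 + k_d·θ_c) = 0.310 / (1 + 0.0461 × 9.94) = 0.310 / 1.458 = 0.2126 g VSS per g bCOD removed.
Substrate removed = Q·(S₀ − S) = 40400 m³/d × (451 − 7.05) g/m³ = 1.79×10^7 g/d = 17936 kg/d.
Net biomass production P_X = Y_obs × Q·(S₀ − S) = 0.2126 × 17936 = 3813 kg VSS/d.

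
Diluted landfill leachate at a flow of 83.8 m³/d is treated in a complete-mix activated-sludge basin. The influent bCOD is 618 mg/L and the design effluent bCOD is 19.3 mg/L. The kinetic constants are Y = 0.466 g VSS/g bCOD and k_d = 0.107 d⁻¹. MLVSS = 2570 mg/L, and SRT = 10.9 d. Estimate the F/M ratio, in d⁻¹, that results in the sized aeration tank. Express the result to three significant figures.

Steady-state biomass mass balance: V·X·(1 + k_d·θ_c) = Y·Q·(S₀ − S)·θ_c, so V = 0.466 × 83.8 × (618 − 19.3) × 10.9 / [2570 × (1 + 0.107 × 10.9)] = 2.55×10^5 / 5567 = 45.77 m³.
Food-to-microorganism ratio F/M = Q S₀ / (V X) = 83.8 × 618 / (45.77 × 2570) = 0.4402 d⁻¹.

F/M ≈ 0.440 d⁻¹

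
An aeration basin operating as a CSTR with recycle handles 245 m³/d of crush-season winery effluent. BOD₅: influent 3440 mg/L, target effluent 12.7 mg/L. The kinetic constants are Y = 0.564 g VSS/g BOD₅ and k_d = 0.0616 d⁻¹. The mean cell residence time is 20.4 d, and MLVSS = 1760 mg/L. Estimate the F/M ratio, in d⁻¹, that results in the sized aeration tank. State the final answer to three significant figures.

F/M ≈ 0.197 d⁻¹

Rearranging the biomass balance for a CMAS with decay, V = Y·Q·ΔS·θ_c / [X·(1+k_d θ_c)] = 0.564 × 245 × (3440 − 12.7) × 20.4 / [1760 × (1 + 0.0616 × 20.4)] = 9.66×10^6 / 3972 = 2432 m³.
F/M = applied load / biomass = Q·S₀/(V·X) = 245 × 3440 / (2432 × 1760) = 0.1969 d⁻¹.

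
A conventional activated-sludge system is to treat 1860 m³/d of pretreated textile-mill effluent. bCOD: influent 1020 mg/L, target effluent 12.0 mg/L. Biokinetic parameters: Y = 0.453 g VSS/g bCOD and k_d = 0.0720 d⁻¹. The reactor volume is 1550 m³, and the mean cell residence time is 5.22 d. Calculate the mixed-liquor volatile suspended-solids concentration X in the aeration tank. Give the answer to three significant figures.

X ≈ 2080 mg/L

From V·X·(1 + k_d·θ_c) = Y·Q·(S₀ − S)·θ_c: X = 0.453 × 1860 × (1020 − 12.0) × 5.22 / [1550 × (1 + 0.0720 × 5.22)] = 2079 mg/L.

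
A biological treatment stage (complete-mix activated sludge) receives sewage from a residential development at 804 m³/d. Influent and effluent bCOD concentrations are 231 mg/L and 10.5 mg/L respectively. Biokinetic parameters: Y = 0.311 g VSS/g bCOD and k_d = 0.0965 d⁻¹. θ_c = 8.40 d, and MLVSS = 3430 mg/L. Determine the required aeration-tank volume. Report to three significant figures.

V ≈ 74.6 m³

From the SRT design equation V = Y Q (S₀−S) θ_c / [X (1 + k_d θ_c)] = 0.311 × 804 × (231 − 10.5) × 8.40 / [3430 × (1 + 0.0965 × 8.40)] = 4.63×10^5 / 6210 = 74.57 m³.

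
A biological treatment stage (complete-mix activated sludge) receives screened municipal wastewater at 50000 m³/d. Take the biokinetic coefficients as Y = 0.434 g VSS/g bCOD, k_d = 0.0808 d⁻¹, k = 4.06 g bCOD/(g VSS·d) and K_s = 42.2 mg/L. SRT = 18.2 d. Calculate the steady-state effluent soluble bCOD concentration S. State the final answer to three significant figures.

S ≈ 3.52 mg/L

For a completely mixed reactor with recycle the Lawrence–McCarty relation gives S = K_s·(1 + k_d·θ_c) / [θ_c·(Y·k − k_d) − 1] = 42.2 × (1 + 0.0808 × 18.2) / [18.2 × (0.434 × 4.06 − 0.0808) − 1] = 104.3 / 29.60 = 3.522 mg/L.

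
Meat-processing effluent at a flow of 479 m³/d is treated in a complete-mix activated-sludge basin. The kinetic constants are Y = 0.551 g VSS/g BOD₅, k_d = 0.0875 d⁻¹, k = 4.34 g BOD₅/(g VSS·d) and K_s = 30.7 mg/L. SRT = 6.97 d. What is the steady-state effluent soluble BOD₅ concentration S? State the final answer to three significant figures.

For a completely mixed reactor with recycle the Lawrence–McCarty relation gives S = K_s·(1 + k_d·θ_c) / [θ_c·(Y·k − k_d) − 1] = 30.7 × (1 + 0.0875 × 6.97) / [6.97 × (0.551 × 4.34 − 0.0875) − 1] = 49.42 / 15.06 = 3.282 mg/L.

S ≈ 3.28 mg/L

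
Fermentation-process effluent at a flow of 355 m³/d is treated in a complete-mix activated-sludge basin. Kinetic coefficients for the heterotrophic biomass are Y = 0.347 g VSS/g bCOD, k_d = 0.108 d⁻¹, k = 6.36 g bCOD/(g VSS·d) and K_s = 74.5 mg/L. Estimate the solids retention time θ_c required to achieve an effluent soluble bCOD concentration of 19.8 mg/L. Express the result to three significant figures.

θ_c ≈ 2.81 d

At the target effluent, Y k S/(K_s+S) = 0.347×6.36×19.8/94.30 = 0.4634 d⁻¹.
θ_c = 1/(μ − k_d) = 1/(0.4634 − 0.108) = 1/0.3554 = 2.814 d.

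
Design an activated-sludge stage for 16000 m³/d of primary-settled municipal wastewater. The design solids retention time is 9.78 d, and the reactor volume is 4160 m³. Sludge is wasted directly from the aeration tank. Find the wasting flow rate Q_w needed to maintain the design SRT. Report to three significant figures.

Wasting from the aeration tank: Q_w = V / θ_c = 4160 / 9.78 = 425.4 m³/d.

Q_w ≈ 425 m³/d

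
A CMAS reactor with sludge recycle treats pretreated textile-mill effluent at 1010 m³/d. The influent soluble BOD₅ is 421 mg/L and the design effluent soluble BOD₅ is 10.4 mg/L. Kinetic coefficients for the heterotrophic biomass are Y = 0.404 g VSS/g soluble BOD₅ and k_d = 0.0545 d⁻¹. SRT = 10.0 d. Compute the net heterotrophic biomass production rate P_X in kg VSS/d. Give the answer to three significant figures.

Observed yield with endogenous decay: Y_obs = Y / (1 + k_d·θ_c) = 0.404 / (1 + 0.0545 × 10.0) = 0.404 / 1.545 = 0.2615 g VSS/g soluble BOD₅.
Q·(S₀ − S) = 1010 × (421 − 10.4) × 10⁻³ = 414.7 kg/d removed.
Biomass produced: P_X = Y_obs·Q·ΔS = 0.2615 × 414.7 ≈ 108.4 kg VSS/d.

P_X ≈ 108 kg VSS/d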